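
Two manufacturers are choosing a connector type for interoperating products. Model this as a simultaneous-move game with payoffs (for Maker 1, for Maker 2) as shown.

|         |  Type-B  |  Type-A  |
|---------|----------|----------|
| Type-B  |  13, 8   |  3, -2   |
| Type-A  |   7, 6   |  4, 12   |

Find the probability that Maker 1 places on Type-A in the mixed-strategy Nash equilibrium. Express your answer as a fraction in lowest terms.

Maker 1's mix p on Type-B must make Maker 2 indifferent between Type-B and Type-A.
Maker 2's payoff from Type-B: 8p + 6(1−p). From Type-A: (-2)p + 12(1−p).
Set equal: 10p = 6(1−p) → p = 6/16 = 3/8.
Probability on Type-A is 1 − 3/8 = 5/8.

5/8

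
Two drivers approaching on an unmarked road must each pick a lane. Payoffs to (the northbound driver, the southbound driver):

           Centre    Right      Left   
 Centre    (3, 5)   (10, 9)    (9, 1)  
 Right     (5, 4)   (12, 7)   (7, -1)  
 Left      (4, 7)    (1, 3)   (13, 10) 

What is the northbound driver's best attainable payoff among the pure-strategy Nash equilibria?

13

Both Right is a pure NE (the northbound driver: 12 ≥ 10; the southbound driver: 7 ≥ 4). The northbound driver gets 12.
Both Left is a pure NE (the northbound driver: 13 ≥ 9; the southbound driver: 10 ≥ 7). The northbound driver gets 13.
Every other cell has a profitable deviation for at least one player. Highest of {12, 13} is 13.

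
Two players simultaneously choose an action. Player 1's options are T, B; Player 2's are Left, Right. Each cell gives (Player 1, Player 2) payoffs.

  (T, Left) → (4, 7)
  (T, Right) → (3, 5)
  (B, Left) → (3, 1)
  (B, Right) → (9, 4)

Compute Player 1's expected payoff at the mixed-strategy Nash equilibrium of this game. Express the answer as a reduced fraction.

27/7

Player 2 mixes with probability q on Left, chosen so Player 1 is indifferent: 4q + 3(1−q) = 3q + 9(1−q) gives q = 6/7.
Player 1's expected payoff (from either row, since indifferent) is 4·6/7 + 3·1/7 = 27/7.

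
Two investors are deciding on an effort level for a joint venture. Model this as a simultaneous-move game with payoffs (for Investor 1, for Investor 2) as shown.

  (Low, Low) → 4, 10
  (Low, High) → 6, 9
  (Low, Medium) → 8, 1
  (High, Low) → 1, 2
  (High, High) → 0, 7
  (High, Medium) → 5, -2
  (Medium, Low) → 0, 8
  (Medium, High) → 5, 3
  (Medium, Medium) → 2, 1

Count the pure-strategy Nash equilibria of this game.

1

Both Low: Investor 1 gets 4 (best alternative 1); Investor 2 gets 10 (best alternative 9). Neither deviates — NE.
Both Medium is not a NE: Investor 1 would switch to Low (8 > 2).
No other cell survives both best-response checks, so there is 1 pure NE.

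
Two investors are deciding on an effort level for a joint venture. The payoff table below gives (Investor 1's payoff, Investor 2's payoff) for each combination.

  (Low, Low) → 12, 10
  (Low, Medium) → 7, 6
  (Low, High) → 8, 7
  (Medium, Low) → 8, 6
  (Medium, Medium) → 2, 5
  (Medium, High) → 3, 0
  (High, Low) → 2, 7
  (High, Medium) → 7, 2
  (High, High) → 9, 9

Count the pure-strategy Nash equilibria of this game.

Both Low: Investor 1 gets 12 (best alternative 8); Investor 2 gets 10 (best alternative 7). Neither deviates — NE.
Both High: Investor 1 gets 9 (best alternative 8); Investor 2 gets 9 (best alternative 7). Neither deviates — NE.
Both Medium is not a NE: Investor 1 would switch to Low (7 > 2).
No other cell survives both best-response checks, so there are 2 pure NE.

2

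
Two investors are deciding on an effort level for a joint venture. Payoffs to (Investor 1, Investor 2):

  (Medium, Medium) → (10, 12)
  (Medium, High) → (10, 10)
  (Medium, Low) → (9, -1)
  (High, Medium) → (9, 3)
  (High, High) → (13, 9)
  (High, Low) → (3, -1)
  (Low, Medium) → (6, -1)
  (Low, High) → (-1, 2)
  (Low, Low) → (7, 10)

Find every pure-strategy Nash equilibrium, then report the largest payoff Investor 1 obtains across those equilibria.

Both Medium is a pure NE (Investor 1: 10 ≥ 9; Investor 2: 12 ≥ 10). Investor 1 gets 10.
Both High is a pure NE (Investor 1: 13 ≥ 10; Investor 2: 9 ≥ 3). Investor 1 gets 13.
Every other cell has a profitable deviation for at least one player. Highest of {10, 13} is 13.

13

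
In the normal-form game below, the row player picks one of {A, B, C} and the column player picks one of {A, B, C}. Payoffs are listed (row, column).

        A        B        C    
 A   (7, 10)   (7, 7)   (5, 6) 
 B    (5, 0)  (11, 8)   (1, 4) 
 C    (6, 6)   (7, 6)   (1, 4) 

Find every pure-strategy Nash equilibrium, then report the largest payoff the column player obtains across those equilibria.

Both A is a pure NE (the row player: 7 ≥ 6; the column player: 10 ≥ 7). The column player gets 10.
Both B is a pure NE (the row player: 11 ≥ 7; the column player: 8 ≥ 4). The column player gets 8.
Every other cell has a profitable deviation for at least one player. Highest of {10, 8} is 10.

10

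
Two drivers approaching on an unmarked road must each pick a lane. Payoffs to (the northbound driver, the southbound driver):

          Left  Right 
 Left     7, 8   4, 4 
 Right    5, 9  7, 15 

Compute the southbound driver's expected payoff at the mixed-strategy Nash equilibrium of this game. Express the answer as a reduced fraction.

The northbound driver mixes with probability p on Left, chosen so the southbound driver is indifferent: 8p + 9(1−p) = 4p + 15(1−p) gives p = 3/5.
The southbound driver's expected payoff is 8·3/5 + 9·2/5 = 42/5.

42/5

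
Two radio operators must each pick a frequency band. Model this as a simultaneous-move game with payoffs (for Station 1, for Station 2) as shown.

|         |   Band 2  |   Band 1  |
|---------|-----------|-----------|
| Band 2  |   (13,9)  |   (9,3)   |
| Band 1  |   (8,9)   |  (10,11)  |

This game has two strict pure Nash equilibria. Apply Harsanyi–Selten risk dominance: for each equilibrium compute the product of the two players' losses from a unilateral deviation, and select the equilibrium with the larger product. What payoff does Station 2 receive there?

9

At both Band 2: Station 1 loses 13 − 8 = 5 by deviating; Station 2 loses 9 − 3 = 6. Product = 5·6 = 30.
At both Band 1: Station 1 loses 10 − 9 = 1 by deviating; Station 2 loses 11 − 9 = 2. Product = 1·2 = 2.
30 > 2, so both Band 2 is risk-dominant. Station 2's payoff there is 9.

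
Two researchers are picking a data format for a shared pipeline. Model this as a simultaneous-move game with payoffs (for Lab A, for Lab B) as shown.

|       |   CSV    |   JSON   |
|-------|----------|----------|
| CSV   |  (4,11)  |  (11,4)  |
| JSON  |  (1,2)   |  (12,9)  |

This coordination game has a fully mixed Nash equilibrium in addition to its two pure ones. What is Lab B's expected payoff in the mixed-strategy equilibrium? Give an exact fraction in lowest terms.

13/2

Lab A mixes with probability p on CSV, chosen so Lab B is indifferent: 11p + 2(1−p) = 4p + 9(1−p) gives p = 1/2.
Lab B's expected payoff is 11·1/2 + 2·1/2 = 13/2.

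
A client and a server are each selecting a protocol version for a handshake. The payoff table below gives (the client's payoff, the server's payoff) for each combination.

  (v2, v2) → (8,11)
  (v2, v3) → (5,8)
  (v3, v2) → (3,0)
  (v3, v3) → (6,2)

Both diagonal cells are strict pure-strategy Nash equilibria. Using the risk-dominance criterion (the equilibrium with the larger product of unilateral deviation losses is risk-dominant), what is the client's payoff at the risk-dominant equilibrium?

At both v2: the client loses 8 − 3 = 5 by deviating; the server loses 11 − 8 = 3. Product = 5·3 = 15.
At both v3: the client loses 6 − 5 = 1 by deviating; the server loses 2 − 0 = 2. Product = 1·2 = 2.
15 > 2, so both v2 is risk-dominant. The client's payoff there is 8.

8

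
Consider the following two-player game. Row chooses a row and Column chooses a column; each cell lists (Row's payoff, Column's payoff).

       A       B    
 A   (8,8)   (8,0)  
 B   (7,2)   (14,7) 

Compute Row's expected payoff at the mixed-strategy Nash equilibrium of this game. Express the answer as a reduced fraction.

Column mixes with probability q on A, chosen so Row is indifferent: 8q + 8(1−q) = 7q + 14(1−q) gives q = 6/7.
Row's expected payoff (from either row, since indifferent) is 8·6/7 + 8·1/7 = 8.

8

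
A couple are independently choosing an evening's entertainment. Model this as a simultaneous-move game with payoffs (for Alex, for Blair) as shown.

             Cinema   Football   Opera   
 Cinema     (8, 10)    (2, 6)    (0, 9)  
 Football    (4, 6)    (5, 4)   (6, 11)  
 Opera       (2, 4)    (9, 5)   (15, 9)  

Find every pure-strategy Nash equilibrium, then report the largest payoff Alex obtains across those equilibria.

15

Both Cinema is a pure NE (Alex: 8 ≥ 4; Blair: 10 ≥ 9). Alex gets 8.
Both Opera is a pure NE (Alex: 15 ≥ 6; Blair: 9 ≥ 5). Alex gets 15.
Every other cell has a profitable deviation for at least one player. Highest of {8, 15} is 15.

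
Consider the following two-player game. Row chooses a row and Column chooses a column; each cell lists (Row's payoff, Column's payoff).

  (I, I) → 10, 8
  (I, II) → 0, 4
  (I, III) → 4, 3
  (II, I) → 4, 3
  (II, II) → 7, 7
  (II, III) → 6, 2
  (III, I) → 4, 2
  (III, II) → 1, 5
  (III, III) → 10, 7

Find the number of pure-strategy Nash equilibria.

3

Both I: Row gets 10 (best alternative 4); Column gets 8 (best alternative 4). Neither deviates — NE.
Both II: Row gets 7 (best alternative 1); Column gets 7 (best alternative 3). Neither deviates — NE.
Both III: Row gets 10 (best alternative 6); Column gets 7 (best alternative 5). Neither deviates — NE.
(III, I) is not a NE: Row would switch to I (10 > 4).
No other cell survives both best-response checks, so there are 3 pure NE.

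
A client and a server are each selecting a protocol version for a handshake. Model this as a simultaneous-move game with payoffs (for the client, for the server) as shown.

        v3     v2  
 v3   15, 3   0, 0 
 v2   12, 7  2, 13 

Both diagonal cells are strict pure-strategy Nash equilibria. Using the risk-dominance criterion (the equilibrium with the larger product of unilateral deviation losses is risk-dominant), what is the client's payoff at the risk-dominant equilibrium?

At both v3: the client loses 15 − 12 = 3 by deviating; the server loses 3 − 0 = 3. Product = 3·3 = 9.
At both v2: the client loses 2 − 0 = 2 by deviating; the server loses 13 − 7 = 6. Product = 2·6 = 12.
12 > 9, so both v2 is risk-dominant. The client's payoff there is 2.

2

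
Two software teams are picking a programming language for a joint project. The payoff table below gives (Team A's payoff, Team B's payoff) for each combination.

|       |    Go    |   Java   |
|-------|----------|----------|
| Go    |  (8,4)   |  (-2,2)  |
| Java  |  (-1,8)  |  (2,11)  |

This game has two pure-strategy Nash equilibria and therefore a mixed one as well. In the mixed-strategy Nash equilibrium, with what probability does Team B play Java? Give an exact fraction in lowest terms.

9/13

Team B's mix q on Go must make Team A indifferent between Go and Java.
Team A's payoff from Go: 8q + (-2)(1−q). From Java: (-1)q + 2(1−q).
Set equal: 9q = 4(1−q) → q = 4/13.
Probability on Java is 1 − 4/13 = 9/13.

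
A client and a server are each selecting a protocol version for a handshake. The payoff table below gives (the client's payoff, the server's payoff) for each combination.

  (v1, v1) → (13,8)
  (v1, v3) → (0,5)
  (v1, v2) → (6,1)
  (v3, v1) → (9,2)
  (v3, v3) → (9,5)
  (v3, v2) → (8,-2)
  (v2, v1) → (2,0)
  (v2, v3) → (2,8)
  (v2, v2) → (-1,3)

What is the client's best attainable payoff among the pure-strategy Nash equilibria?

Both v1 is a pure NE (the client: 13 ≥ 9; the server: 8 ≥ 5). The client gets 13.
Both v3 is a pure NE (the client: 9 ≥ 2; the server: 5 ≥ 2). The client gets 9.
Every other cell has a profitable deviation for at least one player. Highest of {13, 9} is 13.

13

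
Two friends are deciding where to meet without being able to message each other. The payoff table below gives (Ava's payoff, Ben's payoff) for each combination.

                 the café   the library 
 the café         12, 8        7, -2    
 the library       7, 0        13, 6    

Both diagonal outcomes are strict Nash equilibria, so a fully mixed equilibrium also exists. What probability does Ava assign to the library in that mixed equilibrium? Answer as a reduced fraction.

5/8

Ava's mix p on the café must make Ben indifferent between the café and the library.
Ben's payoff from the café: 8p + 0(1−p). From the library: (-2)p + 6(1−p).
Set equal: 10p = 6(1−p) → p = 6/16 = 3/8.
Probability on the library is 1 − 3/8 = 5/8.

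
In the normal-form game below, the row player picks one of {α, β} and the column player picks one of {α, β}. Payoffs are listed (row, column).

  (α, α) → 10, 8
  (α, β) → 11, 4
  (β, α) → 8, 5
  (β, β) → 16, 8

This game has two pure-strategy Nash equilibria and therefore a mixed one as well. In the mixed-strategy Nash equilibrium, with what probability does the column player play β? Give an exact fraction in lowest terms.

2/7

The column player's mix q on α must make the row player indifferent between α and β.
The row player's payoff from α: 10q + 11(1−q). From β: 8q + 16(1−q).
Set equal: 2q = 5(1−q) → q = 5/7.
Probability on β is 1 − 5/7 = 2/7.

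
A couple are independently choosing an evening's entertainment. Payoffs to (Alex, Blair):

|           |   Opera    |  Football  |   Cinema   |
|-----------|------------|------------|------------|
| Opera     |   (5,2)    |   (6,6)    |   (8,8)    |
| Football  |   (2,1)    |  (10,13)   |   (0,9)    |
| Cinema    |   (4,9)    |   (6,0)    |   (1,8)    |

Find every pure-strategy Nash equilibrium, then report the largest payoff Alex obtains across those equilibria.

(Opera, Cinema) is a pure NE (Alex: 8 ≥ 1; Blair: 8 ≥ 6). Alex gets 8.
Both Football is a pure NE (Alex: 10 ≥ 6; Blair: 13 ≥ 9). Alex gets 10.
Every other cell has a profitable deviation for at least one player. Highest of {8, 10} is 10.

10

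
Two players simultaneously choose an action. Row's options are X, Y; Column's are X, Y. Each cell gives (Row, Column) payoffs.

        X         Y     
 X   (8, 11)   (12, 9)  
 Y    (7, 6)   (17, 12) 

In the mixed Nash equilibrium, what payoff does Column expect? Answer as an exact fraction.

Row mixes with probability p on X, chosen so Column is indifferent: 11p + 6(1−p) = 9p + 12(1−p) gives p = 3/4.
Column's expected payoff is 11·3/4 + 6·1/4 = 39/4.

39/4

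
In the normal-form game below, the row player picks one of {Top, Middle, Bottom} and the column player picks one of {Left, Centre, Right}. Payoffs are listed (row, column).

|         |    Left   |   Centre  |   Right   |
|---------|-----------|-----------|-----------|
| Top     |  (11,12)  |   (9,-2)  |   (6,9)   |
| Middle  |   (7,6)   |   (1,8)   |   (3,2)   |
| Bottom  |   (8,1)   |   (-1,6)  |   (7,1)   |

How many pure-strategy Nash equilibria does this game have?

1

(Top, Left): the row player gets 11 (best alternative 8); the column player gets 12 (best alternative 9). Neither deviates — NE.
(Middle, Centre) is not a NE: the row player would switch to Top (9 > 1).
No other cell survives both best-response checks, so there is 1 pure NE.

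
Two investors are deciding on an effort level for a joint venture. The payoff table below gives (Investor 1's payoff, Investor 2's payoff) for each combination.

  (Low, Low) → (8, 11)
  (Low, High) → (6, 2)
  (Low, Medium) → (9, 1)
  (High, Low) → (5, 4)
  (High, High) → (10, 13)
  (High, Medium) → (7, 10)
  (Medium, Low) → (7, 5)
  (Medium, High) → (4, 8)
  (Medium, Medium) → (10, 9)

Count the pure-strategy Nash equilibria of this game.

Both Low: Investor 1 gets 8 (best alternative 7); Investor 2 gets 11 (best alternative 2). Neither deviates — NE.
Both High: Investor 1 gets 10 (best alternative 6); Investor 2 gets 13 (best alternative 10). Neither deviates — NE.
Both Medium: Investor 1 gets 10 (best alternative 9); Investor 2 gets 9 (best alternative 8). Neither deviates — NE.
(Low, Medium) is not a NE: Investor 1 would switch to Medium (10 > 9).
No other cell survives both best-response checks, so there are 3 pure NE.

3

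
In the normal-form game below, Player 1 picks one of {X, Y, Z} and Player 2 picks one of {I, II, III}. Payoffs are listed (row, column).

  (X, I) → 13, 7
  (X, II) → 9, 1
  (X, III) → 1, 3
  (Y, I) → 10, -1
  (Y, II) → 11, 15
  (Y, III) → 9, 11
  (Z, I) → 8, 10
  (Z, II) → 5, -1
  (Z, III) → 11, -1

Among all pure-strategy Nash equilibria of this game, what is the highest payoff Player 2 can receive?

15

(X, I) is a pure NE (Player 1: 13 ≥ 10; Player 2: 7 ≥ 3). Player 2 gets 7.
(Y, II) is a pure NE (Player 1: 11 ≥ 9; Player 2: 15 ≥ 11). Player 2 gets 15.
Every other cell has a profitable deviation for at least one player. Highest of {7, 15} is 15.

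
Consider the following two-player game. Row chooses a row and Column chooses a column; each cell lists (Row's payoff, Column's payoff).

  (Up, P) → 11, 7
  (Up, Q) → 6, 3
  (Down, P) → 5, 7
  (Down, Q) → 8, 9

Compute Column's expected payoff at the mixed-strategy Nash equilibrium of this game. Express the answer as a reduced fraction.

Row mixes with probability p on Up, chosen so Column is indifferent: 7p + 7(1−p) = 3p + 9(1−p) gives p = 1/3.
Column's expected payoff is 7·1/3 + 7·2/3 = 7.

7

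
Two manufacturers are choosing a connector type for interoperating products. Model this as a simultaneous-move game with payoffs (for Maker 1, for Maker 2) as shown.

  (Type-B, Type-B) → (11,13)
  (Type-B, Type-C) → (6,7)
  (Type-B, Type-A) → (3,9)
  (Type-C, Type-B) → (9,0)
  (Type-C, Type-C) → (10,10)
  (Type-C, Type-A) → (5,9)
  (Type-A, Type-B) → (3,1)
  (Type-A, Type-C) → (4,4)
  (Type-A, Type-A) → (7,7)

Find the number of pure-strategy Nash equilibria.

3

Both Type-B: Maker 1 gets 11 (best alternative 9); Maker 2 gets 13 (best alternative 9). Neither deviates — NE.
Both Type-C: Maker 1 gets 10 (best alternative 6); Maker 2 gets 10 (best alternative 9). Neither deviates — NE.
Both Type-A: Maker 1 gets 7 (best alternative 5); Maker 2 gets 7 (best alternative 4). Neither deviates — NE.
(Type-B, Type-C) is not a NE: Maker 1 would switch to Type-C (10 > 6).
No other cell survives both best-response checks, so there are 3 pure NE.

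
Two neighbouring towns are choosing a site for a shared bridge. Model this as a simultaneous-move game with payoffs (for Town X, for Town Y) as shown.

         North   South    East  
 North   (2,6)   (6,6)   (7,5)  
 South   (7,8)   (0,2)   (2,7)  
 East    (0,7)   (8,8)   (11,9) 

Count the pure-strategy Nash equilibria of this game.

(South, North): Town X gets 7 (best alternative 2); Town Y gets 8 (best alternative 7). Neither deviates — NE.
Both East: Town X gets 11 (best alternative 7); Town Y gets 9 (best alternative 8). Neither deviates — NE.
Both North is not a NE: Town X would switch to South (7 > 2).
No other cell survives both best-response checks, so there are 2 pure NE.

2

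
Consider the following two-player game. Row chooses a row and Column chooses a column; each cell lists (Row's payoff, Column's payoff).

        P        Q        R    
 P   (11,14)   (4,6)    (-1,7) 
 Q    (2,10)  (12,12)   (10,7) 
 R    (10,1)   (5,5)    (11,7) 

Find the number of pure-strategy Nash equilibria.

3

Both P: Row gets 11 (best alternative 10); Column gets 14 (best alternative 7). Neither deviates — NE.
Both Q: Row gets 12 (best alternative 5); Column gets 12 (best alternative 10). Neither deviates — NE.
Both R: Row gets 11 (best alternative 10); Column gets 7 (best alternative 5). Neither deviates — NE.
(R, Q) is not a NE: Row would switch to Q (12 > 5).
No other cell survives both best-response checks, so there are 3 pure NE.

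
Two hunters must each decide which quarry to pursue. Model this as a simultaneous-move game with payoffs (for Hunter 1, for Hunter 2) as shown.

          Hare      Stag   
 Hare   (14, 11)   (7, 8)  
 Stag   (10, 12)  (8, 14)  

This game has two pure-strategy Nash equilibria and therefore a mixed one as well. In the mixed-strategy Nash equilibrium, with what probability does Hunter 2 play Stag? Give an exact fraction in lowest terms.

4/5

Hunter 2's mix q on Hare must make Hunter 1 indifferent between Hare and Stag.
Hunter 1's payoff from Hare: 14q + 7(1−q). From Stag: 10q + 8(1−q).
Set equal: 4q = 1(1−q) → q = 1/5.
Probability on Stag is 1 − 1/5 = 4/5.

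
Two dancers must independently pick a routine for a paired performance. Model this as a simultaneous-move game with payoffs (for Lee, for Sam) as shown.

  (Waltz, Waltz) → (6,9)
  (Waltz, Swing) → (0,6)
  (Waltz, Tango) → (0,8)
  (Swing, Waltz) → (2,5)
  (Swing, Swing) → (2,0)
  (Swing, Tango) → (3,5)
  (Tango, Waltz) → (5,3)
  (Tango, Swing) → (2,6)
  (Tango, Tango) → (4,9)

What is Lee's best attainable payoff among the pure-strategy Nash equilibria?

6

Both Waltz is a pure NE (Lee: 6 ≥ 5; Sam: 9 ≥ 8). Lee gets 6.
Both Tango is a pure NE (Lee: 4 ≥ 3; Sam: 9 ≥ 6). Lee gets 4.
Every other cell has a profitable deviation for at least one player. Highest of {6, 4} is 6.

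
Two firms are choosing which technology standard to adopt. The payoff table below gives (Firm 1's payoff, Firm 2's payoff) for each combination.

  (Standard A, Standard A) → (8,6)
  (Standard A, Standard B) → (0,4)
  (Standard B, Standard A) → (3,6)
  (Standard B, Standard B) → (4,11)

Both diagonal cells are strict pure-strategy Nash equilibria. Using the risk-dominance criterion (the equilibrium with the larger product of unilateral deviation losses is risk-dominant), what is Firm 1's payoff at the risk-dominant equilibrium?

4

At both Standard A: Firm 1 loses 8 − 3 = 5 by deviating; Firm 2 loses 6 − 4 = 2. Product = 5·2 = 10.
At both Standard B: Firm 1 loses 4 − 0 = 4 by deviating; Firm 2 loses 11 − 6 = 5. Product = 4·5 = 20.
20 > 10, so both Standard B is risk-dominant. Firm 1's payoff there is 4.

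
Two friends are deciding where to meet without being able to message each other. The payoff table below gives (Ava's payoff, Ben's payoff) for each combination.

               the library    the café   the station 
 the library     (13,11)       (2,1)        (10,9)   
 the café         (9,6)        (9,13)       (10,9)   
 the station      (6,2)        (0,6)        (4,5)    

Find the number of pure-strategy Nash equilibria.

Both the library: Ava gets 13 (best alternative 9); Ben gets 11 (best alternative 9). Neither deviates — NE.
Both the café: Ava gets 9 (best alternative 2); Ben gets 13 (best alternative 9). Neither deviates — NE.
Both the station is not a NE: Ava would switch to the library (10 > 4).
No other cell survives both best-response checks, so there are 2 pure NE.

2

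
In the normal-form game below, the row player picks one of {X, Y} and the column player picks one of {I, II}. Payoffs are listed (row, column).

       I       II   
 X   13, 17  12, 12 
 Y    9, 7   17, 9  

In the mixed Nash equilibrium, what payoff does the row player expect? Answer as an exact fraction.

113/9

The column player mixes with probability q on I, chosen so the row player is indifferent: 13q + 12(1−q) = 9q + 17(1−q) gives q = 5/9.
The row player's expected payoff (from either row, since indifferent) is 13·5/9 + 12·4/9 = 113/9.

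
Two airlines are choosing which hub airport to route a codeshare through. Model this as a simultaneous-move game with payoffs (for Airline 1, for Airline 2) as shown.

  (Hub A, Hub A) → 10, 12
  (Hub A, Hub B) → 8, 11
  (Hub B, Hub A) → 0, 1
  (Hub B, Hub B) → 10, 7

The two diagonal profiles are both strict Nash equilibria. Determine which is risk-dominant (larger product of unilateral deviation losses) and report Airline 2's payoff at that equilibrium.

7

At both Hub A: Airline 1 loses 10 − 0 = 10 by deviating; Airline 2 loses 12 − 11 = 1. Product = 10·1 = 10.
At both Hub B: Airline 1 loses 10 − 8 = 2 by deviating; Airline 2 loses 7 − 1 = 6. Product = 2·6 = 12.
12 > 10, so both Hub B is risk-dominant. Airline 2's payoff there is 7.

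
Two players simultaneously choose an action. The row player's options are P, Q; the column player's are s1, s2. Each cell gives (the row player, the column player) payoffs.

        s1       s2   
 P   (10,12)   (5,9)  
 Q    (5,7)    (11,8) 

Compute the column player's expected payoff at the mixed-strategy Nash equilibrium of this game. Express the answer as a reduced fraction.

33/4

The row player mixes with probability p on P, chosen so the column player is indifferent: 12p + 7(1−p) = 9p + 8(1−p) gives p = 1/4.
The column player's expected payoff is 12·1/4 + 7·3/4 = 33/4.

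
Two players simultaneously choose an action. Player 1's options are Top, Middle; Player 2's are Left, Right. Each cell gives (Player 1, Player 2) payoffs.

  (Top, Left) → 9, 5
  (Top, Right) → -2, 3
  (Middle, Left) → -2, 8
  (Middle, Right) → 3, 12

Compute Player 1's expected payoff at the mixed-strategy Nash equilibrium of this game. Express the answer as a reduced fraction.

23/16

Player 2 mixes with probability q on Left, chosen so Player 1 is indifferent: 9q + (-2)(1−q) = (-2)q + 3(1−q) gives q = 5/16.
Player 1's expected payoff (from either row, since indifferent) is 9·5/16 + (-2)·11/16 = 23/16.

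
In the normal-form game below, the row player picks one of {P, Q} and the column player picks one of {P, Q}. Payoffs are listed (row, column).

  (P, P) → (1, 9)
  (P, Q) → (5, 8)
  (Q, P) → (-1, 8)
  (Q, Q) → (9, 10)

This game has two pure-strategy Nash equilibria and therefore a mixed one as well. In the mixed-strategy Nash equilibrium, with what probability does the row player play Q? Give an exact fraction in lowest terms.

The row player's mix p on P must make the column player indifferent between P and Q.
The column player's payoff from P: 9p + 8(1−p). From Q: 8p + 10(1−p).
Set equal: 1p = 2(1−p) → p = 2/3.
Probability on Q is 1 − 2/3 = 1/3.

1/3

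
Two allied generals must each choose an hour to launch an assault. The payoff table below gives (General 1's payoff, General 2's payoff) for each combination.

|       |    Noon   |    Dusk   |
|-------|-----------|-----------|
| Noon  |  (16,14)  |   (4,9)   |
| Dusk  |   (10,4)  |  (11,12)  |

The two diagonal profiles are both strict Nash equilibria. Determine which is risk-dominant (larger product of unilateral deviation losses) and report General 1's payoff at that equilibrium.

At both Noon: General 1 loses 16 − 10 = 6 by deviating; General 2 loses 14 − 9 = 5. Product = 6·5 = 30.
At both Dusk: General 1 loses 11 − 4 = 7 by deviating; General 2 loses 12 − 4 = 8. Product = 7·8 = 56.
56 > 30, so both Dusk is risk-dominant. General 1's payoff there is 11.

11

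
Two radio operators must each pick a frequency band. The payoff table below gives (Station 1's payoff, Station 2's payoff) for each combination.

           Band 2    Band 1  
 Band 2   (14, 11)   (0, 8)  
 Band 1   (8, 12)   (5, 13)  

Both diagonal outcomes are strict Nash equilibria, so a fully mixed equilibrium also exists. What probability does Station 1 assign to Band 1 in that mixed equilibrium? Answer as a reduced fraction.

3/4

Station 1's mix p on Band 2 must make Station 2 indifferent between Band 2 and Band 1.
Station 2's payoff from Band 2: 11p + 12(1−p). From Band 1: 8p + 13(1−p).
Set equal: 3p = 1(1−p) → p = 1/4.
Probability on Band 1 is 1 − 1/4 = 3/4.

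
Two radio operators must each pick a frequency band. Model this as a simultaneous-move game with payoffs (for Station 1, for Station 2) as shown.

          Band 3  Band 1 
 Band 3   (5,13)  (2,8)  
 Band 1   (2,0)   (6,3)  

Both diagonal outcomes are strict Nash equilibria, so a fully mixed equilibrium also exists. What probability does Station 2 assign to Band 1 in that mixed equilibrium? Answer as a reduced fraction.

Station 2's mix q on Band 3 must make Station 1 indifferent between Band 3 and Band 1.
Station 1's payoff from Band 3: 5q + 2(1−q). From Band 1: 2q + 6(1−q).
Set equal: 3q = 4(1−q) → q = 4/7.
Probability on Band 1 is 1 − 4/7 = 3/7.

3/7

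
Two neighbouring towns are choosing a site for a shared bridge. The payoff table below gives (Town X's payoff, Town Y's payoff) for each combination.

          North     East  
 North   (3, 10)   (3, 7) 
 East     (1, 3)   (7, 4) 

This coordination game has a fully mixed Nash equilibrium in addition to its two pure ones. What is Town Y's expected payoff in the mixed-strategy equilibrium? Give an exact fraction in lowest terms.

19/4

Town X mixes with probability p on North, chosen so Town Y is indifferent: 10p + 3(1−p) = 7p + 4(1−p) gives p = 1/4.
Town Y's expected payoff is 10·1/4 + 3·3/4 = 19/4.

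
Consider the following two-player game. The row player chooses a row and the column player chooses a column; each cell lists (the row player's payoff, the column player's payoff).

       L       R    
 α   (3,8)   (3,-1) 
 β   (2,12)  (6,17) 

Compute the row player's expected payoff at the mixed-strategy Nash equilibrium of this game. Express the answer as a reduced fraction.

3

The column player mixes with probability q on L, chosen so the row player is indifferent: 3q + 3(1−q) = 2q + 6(1−q) gives q = 3/4.
The row player's expected payoff (from either row, since indifferent) is 3·3/4 + 3·1/4 = 3.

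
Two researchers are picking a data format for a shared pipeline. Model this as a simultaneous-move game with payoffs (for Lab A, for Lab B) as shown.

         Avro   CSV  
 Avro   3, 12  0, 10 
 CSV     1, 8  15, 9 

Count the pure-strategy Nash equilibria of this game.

2

Both Avro: Lab A gets 3 (best alternative 1); Lab B gets 12 (best alternative 10). Neither deviates — NE.
Both CSV: Lab A gets 15 (best alternative 0); Lab B gets 9 (best alternative 8). Neither deviates — NE.
(CSV, Avro) is not a NE: Lab A would switch to Avro (3 > 1).
No other cell survives both best-response checks, so there are 2 pure NE.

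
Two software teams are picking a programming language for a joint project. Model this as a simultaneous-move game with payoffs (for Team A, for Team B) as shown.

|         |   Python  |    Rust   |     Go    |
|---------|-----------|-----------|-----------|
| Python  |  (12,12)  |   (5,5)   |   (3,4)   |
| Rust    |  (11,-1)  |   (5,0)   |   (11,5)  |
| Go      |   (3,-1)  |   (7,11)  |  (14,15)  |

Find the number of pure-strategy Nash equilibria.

2

Both Python: Team A gets 12 (best alternative 11); Team B gets 12 (best alternative 5). Neither deviates — NE.
Both Go: Team A gets 14 (best alternative 11); Team B gets 15 (best alternative 11). Neither deviates — NE.
Both Rust is not a NE: Team A would switch to Go (7 > 5).
No other cell survives both best-response checks, so there are 2 pure NE.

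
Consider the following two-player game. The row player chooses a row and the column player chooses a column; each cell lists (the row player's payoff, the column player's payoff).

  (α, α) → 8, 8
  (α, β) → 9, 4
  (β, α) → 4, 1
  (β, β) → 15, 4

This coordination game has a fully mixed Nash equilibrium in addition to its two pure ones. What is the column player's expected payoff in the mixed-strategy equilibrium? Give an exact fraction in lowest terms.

The row player mixes with probability p on α, chosen so the column player is indifferent: 8p + 1(1−p) = 4p + 4(1−p) gives p = 3/7.
The column player's expected payoff is 8·3/7 + 1·4/7 = 4.

4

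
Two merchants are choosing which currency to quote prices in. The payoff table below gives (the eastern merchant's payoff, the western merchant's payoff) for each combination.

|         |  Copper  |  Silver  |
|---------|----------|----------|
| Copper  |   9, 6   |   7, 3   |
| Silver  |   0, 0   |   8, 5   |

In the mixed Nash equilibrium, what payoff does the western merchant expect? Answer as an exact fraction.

15/4

The eastern merchant mixes with probability p on Copper, chosen so the western merchant is indifferent: 6p + 0(1−p) = 3p + 5(1−p) gives p = 5/8.
The western merchant's expected payoff is 6·5/8 + 0·3/8 = 15/4.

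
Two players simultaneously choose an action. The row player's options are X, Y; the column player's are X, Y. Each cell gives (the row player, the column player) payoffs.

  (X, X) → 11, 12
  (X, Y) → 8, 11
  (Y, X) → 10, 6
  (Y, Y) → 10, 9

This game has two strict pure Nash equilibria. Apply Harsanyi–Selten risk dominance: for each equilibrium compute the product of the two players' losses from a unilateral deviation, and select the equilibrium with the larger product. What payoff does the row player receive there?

At both X: the row player loses 11 − 10 = 1 by deviating; the column player loses 12 − 11 = 1. Product = 1·1 = 1.
At both Y: the row player loses 10 − 8 = 2 by deviating; the column player loses 9 − 6 = 3. Product = 2·3 = 6.
6 > 1, so both Y is risk-dominant. The row player's payoff there is 10.

10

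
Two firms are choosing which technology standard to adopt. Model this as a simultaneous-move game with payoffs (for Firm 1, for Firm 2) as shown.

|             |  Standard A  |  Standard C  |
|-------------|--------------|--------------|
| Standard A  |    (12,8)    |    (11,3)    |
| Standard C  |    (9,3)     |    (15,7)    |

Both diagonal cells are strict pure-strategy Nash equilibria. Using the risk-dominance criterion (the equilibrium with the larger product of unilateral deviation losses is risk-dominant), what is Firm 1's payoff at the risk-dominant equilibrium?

15

At both Standard A: Firm 1 loses 12 − 9 = 3 by deviating; Firm 2 loses 8 − 3 = 5. Product = 3·5 = 15.
At both Standard C: Firm 1 loses 15 − 11 = 4 by deviating; Firm 2 loses 7 − 3 = 4. Product = 4·4 = 16.
16 > 15, so both Standard C is risk-dominant. Firm 1's payoff there is 15.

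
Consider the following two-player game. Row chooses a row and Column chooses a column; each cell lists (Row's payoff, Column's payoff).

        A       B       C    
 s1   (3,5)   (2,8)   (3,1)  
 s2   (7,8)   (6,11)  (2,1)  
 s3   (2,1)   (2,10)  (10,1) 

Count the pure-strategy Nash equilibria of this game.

(s2, B): Row gets 6 (best alternative 2); Column gets 11 (best alternative 8). Neither deviates — NE.
(s3, C) is not a NE: Column would switch to B (10 > 1).
No other cell survives both best-response checks, so there is 1 pure NE.

1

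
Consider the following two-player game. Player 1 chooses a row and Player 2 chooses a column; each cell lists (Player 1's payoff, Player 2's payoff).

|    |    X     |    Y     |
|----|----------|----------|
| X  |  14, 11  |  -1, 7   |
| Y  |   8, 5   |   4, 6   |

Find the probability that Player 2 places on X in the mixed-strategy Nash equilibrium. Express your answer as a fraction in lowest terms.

5/11

Player 2's mix q on X must make Player 1 indifferent between X and Y.
Player 1's payoff from X: 14q + (-1)(1−q). From Y: 8q + 4(1−q).
Set equal: 6q = 5(1−q) → q = 5/11.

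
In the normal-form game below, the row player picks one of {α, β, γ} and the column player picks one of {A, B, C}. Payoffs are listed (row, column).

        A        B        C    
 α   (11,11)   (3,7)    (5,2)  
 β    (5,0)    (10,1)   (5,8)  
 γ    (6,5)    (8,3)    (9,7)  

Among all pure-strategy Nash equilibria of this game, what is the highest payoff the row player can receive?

11

(α, A) is a pure NE (the row player: 11 ≥ 6; the column player: 11 ≥ 7). The row player gets 11.
(γ, C) is a pure NE (the row player: 9 ≥ 5; the column player: 7 ≥ 5). The row player gets 9.
Every other cell has a profitable deviation for at least one player. Highest of {11, 9} is 11.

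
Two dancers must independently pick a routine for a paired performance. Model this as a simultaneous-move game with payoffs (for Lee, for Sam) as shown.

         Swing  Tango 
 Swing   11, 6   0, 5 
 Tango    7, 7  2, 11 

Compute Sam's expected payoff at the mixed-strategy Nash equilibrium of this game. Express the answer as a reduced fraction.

31/5

Lee mixes with probability p on Swing, chosen so Sam is indifferent: 6p + 7(1−p) = 5p + 11(1−p) gives p = 4/5.
Sam's expected payoff is 6·4/5 + 7·1/5 = 31/5.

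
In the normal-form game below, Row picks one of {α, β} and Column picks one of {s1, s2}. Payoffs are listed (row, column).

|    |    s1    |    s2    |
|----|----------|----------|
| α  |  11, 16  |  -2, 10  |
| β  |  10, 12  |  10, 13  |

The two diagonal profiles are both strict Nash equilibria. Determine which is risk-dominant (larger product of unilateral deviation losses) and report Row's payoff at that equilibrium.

At (α, s1): Row loses 11 − 10 = 1 by deviating; Column loses 16 − 10 = 6. Product = 1·6 = 6.
At (β, s2): Row loses 10 − (-2) = 12 by deviating; Column loses 13 − 12 = 1. Product = 12·1 = 12.
12 > 6, so (β, s2) is risk-dominant. Row's payoff there is 10.

10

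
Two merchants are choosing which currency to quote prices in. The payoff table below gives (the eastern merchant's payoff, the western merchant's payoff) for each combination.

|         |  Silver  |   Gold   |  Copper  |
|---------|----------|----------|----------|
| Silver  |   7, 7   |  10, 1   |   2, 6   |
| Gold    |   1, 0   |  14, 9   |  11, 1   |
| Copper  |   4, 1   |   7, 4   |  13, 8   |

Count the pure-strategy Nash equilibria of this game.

Both Silver: the eastern merchant gets 7 (best alternative 4); the western merchant gets 7 (best alternative 6). Neither deviates — NE.
Both Gold: the eastern merchant gets 14 (best alternative 10); the western merchant gets 9 (best alternative 1). Neither deviates — NE.
Both Copper: the eastern merchant gets 13 (best alternative 11); the western merchant gets 8 (best alternative 4). Neither deviates — NE.
(Copper, Silver) is not a NE: the eastern merchant would switch to Silver (7 > 4).
No other cell survives both best-response checks, so there are 3 pure NE.

3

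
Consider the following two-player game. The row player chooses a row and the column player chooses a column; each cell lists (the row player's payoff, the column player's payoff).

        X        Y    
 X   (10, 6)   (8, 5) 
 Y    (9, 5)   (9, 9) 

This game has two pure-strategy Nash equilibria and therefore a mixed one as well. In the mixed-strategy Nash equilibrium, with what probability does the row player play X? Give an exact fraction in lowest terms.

4/5

The row player's mix p on X must make the column player indifferent between X and Y.
The column player's payoff from X: 6p + 5(1−p). From Y: 5p + 9(1−p).
Set equal: 1p = 4(1−p) → p = 4/5.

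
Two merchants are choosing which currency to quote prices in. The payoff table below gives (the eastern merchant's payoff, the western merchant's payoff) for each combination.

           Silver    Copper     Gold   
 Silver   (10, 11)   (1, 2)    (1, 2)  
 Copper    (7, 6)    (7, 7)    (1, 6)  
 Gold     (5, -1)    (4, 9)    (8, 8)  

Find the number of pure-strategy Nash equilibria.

2

Both Silver: the eastern merchant gets 10 (best alternative 7); the western merchant gets 11 (best alternative 2). Neither deviates — NE.
Both Copper: the eastern merchant gets 7 (best alternative 4); the western merchant gets 7 (best alternative 6). Neither deviates — NE.
Both Gold is not a NE: the western merchant would switch to Copper (9 > 8).
No other cell survives both best-response checks, so there are 2 pure NE.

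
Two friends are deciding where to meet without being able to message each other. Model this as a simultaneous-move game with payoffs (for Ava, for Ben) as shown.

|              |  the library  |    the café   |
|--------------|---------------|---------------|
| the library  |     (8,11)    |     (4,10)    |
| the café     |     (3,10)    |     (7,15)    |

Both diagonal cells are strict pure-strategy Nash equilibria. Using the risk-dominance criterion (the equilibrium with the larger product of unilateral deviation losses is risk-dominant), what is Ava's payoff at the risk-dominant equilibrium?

7

At both the library: Ava loses 8 − 3 = 5 by deviating; Ben loses 11 − 10 = 1. Product = 5·1 = 5.
At both the café: Ava loses 7 − 4 = 3 by deviating; Ben loses 15 − 10 = 5. Product = 3·5 = 15.
15 > 5, so both the café is risk-dominant. Ava's payoff there is 7.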